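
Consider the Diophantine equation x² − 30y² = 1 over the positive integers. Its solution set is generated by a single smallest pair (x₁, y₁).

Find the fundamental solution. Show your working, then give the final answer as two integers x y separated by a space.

√30 = [5; 2,10, …], period ℓ=2 (even) → k=1
step 0: (5, 1)  from 5·(1,0) + (0,1)
step 1: (11, 2)  from 2·(5,1) + (1,0)
(x₁, y₁) = (11, 2);  11² − 30·2² = 1 ✓

11 2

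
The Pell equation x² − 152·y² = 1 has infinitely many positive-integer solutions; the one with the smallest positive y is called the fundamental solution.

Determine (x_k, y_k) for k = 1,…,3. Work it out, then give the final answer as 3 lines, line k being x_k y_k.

37 3
2737 222
202501 16425

d=152: √d = [12; 3,24] (ℓ=2, even), read p_1/q_1
i=0: a=12 ⇒ p=12, q=1
i=1: a=3 ⇒ p=37, q=3
→ (37, 3).  Check: 37²=1369, 152·3²=1368, difference 1.
(x_2, y_2) = (37·37 + 152·3·3, 37·3 + 3·37) = (2737, 222)
(x_3, y_3) = (37·2737 + 152·3·222, 37·222 + 3·2737) = (202501, 16425)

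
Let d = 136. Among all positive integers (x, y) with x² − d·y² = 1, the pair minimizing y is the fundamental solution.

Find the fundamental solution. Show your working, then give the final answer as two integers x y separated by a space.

35 3

[11; 1,1,1,22] for √136; ℓ=4 ⇒ convergent index 3
i=0: a=11 ⇒ p=11, q=1
i=1: a=1 ⇒ p=12, q=1
i=2: a=1 ⇒ p=23, q=2
i=3: a=1 ⇒ p=35, q=3
(x₁, y₁) = (35, 3);  35² − 136·3² = 1 ✓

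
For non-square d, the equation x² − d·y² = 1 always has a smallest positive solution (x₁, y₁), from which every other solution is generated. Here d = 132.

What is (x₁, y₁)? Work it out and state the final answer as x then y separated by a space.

23 2

[11; 2,22] for √132; ℓ=2 ⇒ convergent index 1
i=0: a=11 ⇒ p=11, q=1
i=1: a=2 ⇒ p=23, q=2
→ (23, 2).  Check: 23²=529, 132·2²=528, difference 1.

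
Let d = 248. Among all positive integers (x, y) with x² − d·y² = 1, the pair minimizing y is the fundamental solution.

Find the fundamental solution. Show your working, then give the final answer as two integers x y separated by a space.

63 4

[15; 1,2,1,30] for √248; ℓ=4 ⇒ convergent index 3
step 0: (15, 1)  from 15·(1,0) + (0,1)
step 1: (16, 1)  from 1·(15,1) + (1,0)
step 2: (47, 3)  from 2·(16,1) + (15,1)
step 3: (63, 4)  from 1·(47,3) + (16,1)
(x₁, y₁) = (63, 4);  63² − 248·4² = 1 ✓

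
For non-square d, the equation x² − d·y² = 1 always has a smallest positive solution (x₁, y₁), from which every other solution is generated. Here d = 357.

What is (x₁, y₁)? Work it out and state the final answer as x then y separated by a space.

3401 180

√357 = [18; 1,8,2,8,1,36, …], period ℓ=6 (even) → k=5
k=0  a_k=18  p_k/q_k = 18/1
k=1  a_k=1  p_k/q_k = 19/1
k=2  a_k=8  p_k/q_k = 170/9
…
k=4  a_k=8  p_k/q_k = 3042/161
k=5  a_k=1  p_k/q_k = 3401/180
→ (3401, 180).  Check: 3401²=11566801, 357·180²=11566800, difference 1.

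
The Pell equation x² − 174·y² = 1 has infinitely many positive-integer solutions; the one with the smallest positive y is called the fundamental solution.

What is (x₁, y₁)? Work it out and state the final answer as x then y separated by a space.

1451 110

[13; 5,4,5,26] for √174; ℓ=4 ⇒ convergent index 3
i=0: a=13 ⇒ p=13, q=1
i=1: a=5 ⇒ p=66, q=5
i=2: a=4 ⇒ p=277, q=21
i=3: a=5 ⇒ p=1451, q=110
→ (1451, 110).  Check: 1451²=2105401, 174·110²=2105400, difference 1.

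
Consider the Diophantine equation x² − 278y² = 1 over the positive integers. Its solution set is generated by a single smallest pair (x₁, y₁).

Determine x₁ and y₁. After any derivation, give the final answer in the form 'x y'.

2501 150

[16; 1,2,16,2,1,32] for √278; ℓ=6 ⇒ convergent index 5
i=0: a=16 ⇒ p=16, q=1
i=1: a=1 ⇒ p=17, q=1
…
i=3: a=16 ⇒ p=817, q=49
i=4: a=2 ⇒ p=1684, q=101
i=5: a=1 ⇒ p=2501, q=150
→ (2501, 150).  Check: 2501²=6255001, 278·150²=6255000, difference 1.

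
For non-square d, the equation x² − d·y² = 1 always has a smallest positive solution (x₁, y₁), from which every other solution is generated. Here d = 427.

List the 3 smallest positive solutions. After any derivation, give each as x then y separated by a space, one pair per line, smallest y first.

62 3
7687 372
953126 46125

[20; 1,1,1,40] for √427; ℓ=4 ⇒ convergent index 3
step 0: (20, 1)  from 20·(1,0) + (0,1)
step 1: (21, 1)  from 1·(20,1) + (1,0)
step 2: (41, 2)  from 1·(21,1) + (20,1)
step 3: (62, 3)  from 1·(41,2) + (21,1)
fundamental: x₁=62, y₁=3  (since 3844 − 427·9 = 1)
k=2:  x_2 = 62·62+427·3·3 = 7687,  y_2 = 62·3+3·62 = 372
k=3:  x_3 = 62·7687+427·3·372 = 953126,  y_3 = 62·372+3·7687 = 46125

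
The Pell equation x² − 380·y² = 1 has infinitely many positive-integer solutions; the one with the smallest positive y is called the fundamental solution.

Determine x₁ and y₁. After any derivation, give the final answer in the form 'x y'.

d=380: √d = [19; 2,38] (ℓ=2, even), read p_1/q_1
i=0: a=19 ⇒ p=19, q=1
i=1: a=2 ⇒ p=39, q=2
fundamental: x₁=39, y₁=2  (since 1521 − 380·4 = 1)

39 2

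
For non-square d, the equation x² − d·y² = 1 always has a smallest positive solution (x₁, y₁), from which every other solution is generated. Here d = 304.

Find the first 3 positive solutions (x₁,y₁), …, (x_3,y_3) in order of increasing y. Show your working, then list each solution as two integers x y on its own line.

57799 3315
6681448801 383207370
772362118440199 44298005553945

d=304: √d = [17; 2,3,2,1,1,1,1,1,2,3,2,34] (ℓ=12, even), read p_11/q_11
a_0=17:  p_0=17·1+0=17,  q_0=17·0+1=1
a_1=2:  p_1=2·17+1=35,  q_1=2·1+0=2
a_2=3:  p_2=3·35+17=122,  q_2=3·2+1=7
…
a_4=1:  p_4=1·279+122=401,  q_4=1·16+7=23
…
a_6=1:  p_6=1·680+401=1081,  q_6=1·39+23=62
a_7=1:  p_7=1·1081+680=1761,  q_7=1·62+39=101
…
a_9=2:  p_9=2·2842+1761=7445,  q_9=2·163+101=427
a_10=3:  p_10=3·7445+2842=25177,  q_10=3·427+163=1444
a_11=2:  p_11=2·25177+7445=57799,  q_11=2·1444+427=3315
→ (57799, 3315).  Check: 57799²=3340724401, 304·3315²=3340724400, difference 1.
n=2: (57799,3315)∘(57799,3315) = (57799·57799+304·3315·3315, 57799·3315+3315·57799) = (6681448801,383207370)
n=3: (6681448801,383207370)∘(57799,3315) = (57799·6681448801+304·3315·383207370, 57799·383207370+3315·6681448801) = (772362118440199,44298005553945)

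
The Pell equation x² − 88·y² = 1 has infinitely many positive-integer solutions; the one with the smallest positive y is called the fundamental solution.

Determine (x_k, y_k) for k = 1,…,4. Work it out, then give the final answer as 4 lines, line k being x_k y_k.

√88 → a₀=9, period (2,1,1,1,2,18); ℓ=6 even so k=5
i=0: a=9 ⇒ p=9, q=1
…
i=3: a=1 ⇒ p=47, q=5
i=4: a=1 ⇒ p=75, q=8
i=5: a=2 ⇒ p=197, q=21
→ (197, 21).  Check: 197²=38809, 88·21²=38808, difference 1.
(197+21√88)^2 = 77617 + 8274√88
(197+21√88)^3 = 30580901 + 3259935√88
(197+21√88)^4 = 12048797377 + 1284406116√88

197 21
77617 8274
30580901 3259935
12048797377 1284406116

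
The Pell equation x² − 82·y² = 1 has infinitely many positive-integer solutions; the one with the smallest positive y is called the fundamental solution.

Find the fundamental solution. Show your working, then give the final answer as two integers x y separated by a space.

d=82: √d = [9; 18] (ℓ=1, odd), read p_1/q_1
step 0: (9, 1)  from 9·(1,0) + (0,1)
step 1: (163, 18)  from 18·(9,1) + (1,0)
(x₁, y₁) = (163, 18);  163² − 82·18² = 1 ✓

163 18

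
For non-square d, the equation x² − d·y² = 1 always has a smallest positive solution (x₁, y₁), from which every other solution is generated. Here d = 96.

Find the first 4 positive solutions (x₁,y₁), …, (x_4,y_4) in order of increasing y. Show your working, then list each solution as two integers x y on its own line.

[9; 1,3,1,18] for √96; ℓ=4 ⇒ convergent index 3
i=0: a=9 ⇒ p=9, q=1
…
i=2: a=3 ⇒ p=39, q=4
i=3: a=1 ⇒ p=49, q=5
fundamental: x₁=49, y₁=5  (since 2401 − 96·25 = 1)
n=2: (49,5)∘(49,5) = (49·49+96·5·5, 49·5+5·49) = (4801,490)
n=3: (4801,490)∘(49,5) = (49·4801+96·5·490, 49·490+5·4801) = (470449,48015)
n=4: (470449,48015)∘(49,5) = (49·470449+96·5·48015, 49·48015+5·470449) = (46099201,4704980)

49 5
4801 490
470449 48015
46099201 4704980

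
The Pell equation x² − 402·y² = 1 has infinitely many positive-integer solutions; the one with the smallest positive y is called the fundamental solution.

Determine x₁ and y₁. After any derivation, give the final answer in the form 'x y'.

d=402: √d = [20; 20,40] (ℓ=2, even), read p_1/q_1
k=0  a_k=20  p_k/q_k = 20/1
k=1  a_k=20  p_k/q_k = 401/20
(x₁, y₁) = (401, 20);  401² − 402·20² = 1 ✓

401 20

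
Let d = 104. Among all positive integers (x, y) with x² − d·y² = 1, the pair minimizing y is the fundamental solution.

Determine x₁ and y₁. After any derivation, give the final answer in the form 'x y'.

51 5

√104 → a₀=10, period (5,20); ℓ=2 even so k=1
step 0: (10, 1)  from 10·(1,0) + (0,1)
step 1: (51, 5)  from 5·(10,1) + (1,0)
→ (51, 5).  Check: 51²=2601, 104·5²=2600, difference 1.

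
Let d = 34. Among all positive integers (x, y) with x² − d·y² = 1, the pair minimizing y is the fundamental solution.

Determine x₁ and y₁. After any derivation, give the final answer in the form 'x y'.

d=34: √d = [5; 1,4,1,10] (ℓ=4, even), read p_3/q_3
k=0  a_k=5  p_k/q_k = 5/1
…
k=2  a_k=4  p_k/q_k = 29/5
k=3  a_k=1  p_k/q_k = 35/6
fundamental: x₁=35, y₁=6  (since 1225 − 34·36 = 1)

35 6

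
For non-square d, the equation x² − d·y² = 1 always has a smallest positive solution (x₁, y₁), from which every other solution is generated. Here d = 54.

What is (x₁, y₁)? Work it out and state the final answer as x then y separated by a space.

485 66

[7; 2,1,6,1,2,14] for √54; ℓ=6 ⇒ convergent index 5
a_0=7:  p_0=7·1+0=7,  q_0=7·0+1=1
…
a_2=1:  p_2=1·15+7=22,  q_2=1·2+1=3
…
a_4=1:  p_4=1·147+22=169,  q_4=1·20+3=23
a_5=2:  p_5=2·169+147=485,  q_5=2·23+20=66
→ (485, 66).  Check: 485²=235225, 54·66²=235224, difference 1.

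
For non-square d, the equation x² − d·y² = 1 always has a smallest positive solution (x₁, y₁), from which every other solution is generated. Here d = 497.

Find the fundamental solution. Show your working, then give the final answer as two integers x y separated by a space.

1201887 53912

√497 → a₀=22, period (3,2,2,5,6,5,2,2,3,44); ℓ=10 even so k=9
step 0: (22, 1)  from 22·(1,0) + (0,1)
…
step 4: (2051, 92)  from 5·(379,17) + (156,7)
…
step 7: (143637, 6443)  from 2·(65476,2937) + (12685,569)
step 8: (352750, 15823)  from 2·(143637,6443) + (65476,2937)
step 9: (1201887, 53912)  from 3·(352750,15823) + (143637,6443)
→ (1201887, 53912).  Check: 1201887²=1444532360769, 497·53912²=1444532360768, difference 1.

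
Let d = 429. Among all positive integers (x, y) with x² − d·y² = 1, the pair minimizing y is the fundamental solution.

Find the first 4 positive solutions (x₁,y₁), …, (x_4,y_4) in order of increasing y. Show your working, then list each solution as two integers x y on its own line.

d=429: √d = [20; 1,2,2,9,1,12,1,9,2,2,1,40] (ℓ=12, even), read p_11/q_11
i=0: a=20 ⇒ p=20, q=1
i=1: a=1 ⇒ p=21, q=1
…
i=3: a=2 ⇒ p=145, q=7
…
i=6: a=12 ⇒ p=19511, q=942
…
i=8: a=9 ⇒ p=208718, q=10077
i=9: a=2 ⇒ p=438459, q=21169
i=10: a=2 ⇒ p=1085636, q=52415
i=11: a=1 ⇒ p=1524095, q=73584
(x₁, y₁) = (1524095, 73584);  1524095² − 429·73584² = 1 ✓
(1524095+73584√429)^2 = 4645731138049 + 224298012960√429
(1524095+73584√429)^3 = 14161071197688057215 + 683702960124468816√429
(1524095+73584√429)^4 = 43165635614076113391052801 + 2084056526021580302230080√429

1524095 73584
4645731138049 224298012960
14161071197688057215 683702960124468816
43165635614076113391052801 2084056526021580302230080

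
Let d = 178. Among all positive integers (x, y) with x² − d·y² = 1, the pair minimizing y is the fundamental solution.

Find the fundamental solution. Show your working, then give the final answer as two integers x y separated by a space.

√178 = [13; 2,1,12,1,2,26, …], period ℓ=6 (even) → k=5
k=0  a_k=13  p_k/q_k = 13/1
…
k=2  a_k=1  p_k/q_k = 40/3
k=3  a_k=12  p_k/q_k = 507/38
k=4  a_k=1  p_k/q_k = 547/41
k=5  a_k=2  p_k/q_k = 1601/120
→ (1601, 120).  Check: 1601²=2563201, 178·120²=2563200, difference 1.

1601 120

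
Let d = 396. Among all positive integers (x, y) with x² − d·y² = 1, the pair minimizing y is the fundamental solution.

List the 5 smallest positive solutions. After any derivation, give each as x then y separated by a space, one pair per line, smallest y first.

199 10
79201 3980
31521799 1584030
12545596801 630439960
4993116004999 250913520050

[19; 1,8,1,38] for √396; ℓ=4 ⇒ convergent index 3
step 0: (19, 1)  from 19·(1,0) + (0,1)
…
step 2: (179, 9)  from 8·(20,1) + (19,1)
step 3: (199, 10)  from 1·(179,9) + (20,1)
(x₁, y₁) = (199, 10);  199² − 396·10² = 1 ✓
(199+10√396)^2 = 79201 + 3980√396
(199+10√396)^3 = 31521799 + 1584030√396
(199+10√396)^4 = 12545596801 + 630439960√396
(199+10√396)^5 = 4993116004999 + 250913520050√396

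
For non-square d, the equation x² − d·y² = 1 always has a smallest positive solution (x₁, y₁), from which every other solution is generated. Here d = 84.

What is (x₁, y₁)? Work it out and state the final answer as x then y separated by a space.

√84 → a₀=9, period (6,18); ℓ=2 even so k=1
a_0=9:  p_0=9·1+0=9,  q_0=9·0+1=1
a_1=6:  p_1=6·9+1=55,  q_1=6·1+0=6
fundamental: x₁=55, y₁=6  (since 3025 − 84·36 = 1)

55 6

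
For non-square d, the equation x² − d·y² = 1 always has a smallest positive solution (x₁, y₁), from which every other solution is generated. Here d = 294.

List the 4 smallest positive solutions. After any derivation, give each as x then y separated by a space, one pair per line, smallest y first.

4801 280
46099201 2688560
442644523201 25815552840
4250272665676801 247880935681120

d=294: √d = [17; 6,1,4,1,6,34] (ℓ=6, even), read p_5/q_5
step 0: (17, 1)  from 17·(1,0) + (0,1)
…
step 4: (703, 41)  from 1·(583,34) + (120,7)
step 5: (4801, 280)  from 6·(703,41) + (583,34)
(x₁, y₁) = (4801, 280);  4801² − 294·280² = 1 ✓
n=2: (4801,280)∘(4801,280) = (4801·4801+294·280·280, 4801·280+280·4801) = (46099201,2688560)
n=3: (46099201,2688560)∘(4801,280) = (4801·46099201+294·280·2688560, 4801·2688560+280·46099201) = (442644523201,25815552840)
n=4: (442644523201,25815552840)∘(4801,280) = (4801·442644523201+294·280·25815552840, 4801·25815552840+280·442644523201) = (4250272665676801,247880935681120)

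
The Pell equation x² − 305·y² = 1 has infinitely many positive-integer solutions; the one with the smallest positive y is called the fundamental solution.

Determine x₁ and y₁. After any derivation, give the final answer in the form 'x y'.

489 28

[17; 2,6,2,34] for √305; ℓ=4 ⇒ convergent index 3
k=0  a_k=17  p_k/q_k = 17/1
…
k=2  a_k=6  p_k/q_k = 227/13
k=3  a_k=2  p_k/q_k = 489/28
→ (489, 28).  Check: 489²=239121, 305·28²=239120, difference 1.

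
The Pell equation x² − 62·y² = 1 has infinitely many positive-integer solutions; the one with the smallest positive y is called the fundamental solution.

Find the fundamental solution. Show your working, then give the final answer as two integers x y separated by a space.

√62 = [7; 1,6,1,14, …], period ℓ=4 (even) → k=3
a_0=7:  p_0=7·1+0=7,  q_0=7·0+1=1
…
a_2=6:  p_2=6·8+7=55,  q_2=6·1+1=7
a_3=1:  p_3=1·55+8=63,  q_3=1·7+1=8
fundamental: x₁=63, y₁=8  (since 3969 − 62·64 = 1)

63 8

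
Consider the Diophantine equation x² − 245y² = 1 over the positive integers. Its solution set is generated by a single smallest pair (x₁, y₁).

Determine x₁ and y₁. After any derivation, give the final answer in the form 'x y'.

51841 3312

[15; 1,1,1,7,6,7,1,1,1,30] for √245; ℓ=10 ⇒ convergent index 9
a_0=15:  p_0=15·1+0=15,  q_0=15·0+1=1
a_1=1:  p_1=1·15+1=16,  q_1=1·1+0=1
a_2=1:  p_2=1·16+15=31,  q_2=1·1+1=2
…
a_4=7:  p_4=7·47+31=360,  q_4=7·3+2=23
a_5=6:  p_5=6·360+47=2207,  q_5=6·23+3=141
a_6=7:  p_6=7·2207+360=15809,  q_6=7·141+23=1010
a_7=1:  p_7=1·15809+2207=18016,  q_7=1·1010+141=1151
a_8=1:  p_8=1·18016+15809=33825,  q_8=1·1151+1010=2161
a_9=1:  p_9=1·33825+18016=51841,  q_9=1·2161+1151=3312
fundamental: x₁=51841, y₁=3312  (since 2687489281 − 245·10969344 = 1)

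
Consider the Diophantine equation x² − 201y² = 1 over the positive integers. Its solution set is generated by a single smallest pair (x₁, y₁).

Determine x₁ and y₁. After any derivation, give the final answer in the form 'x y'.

515095 36332

√201 → a₀=14, period (5,1,1,1,2,…,1,5,28); ℓ=14 even so k=13
i=0: a=14 ⇒ p=14, q=1
i=1: a=5 ⇒ p=71, q=5
…
i=9: a=2 ⇒ p=24768, q=1747
…
i=12: a=1 ⇒ p=91402, q=6447
i=13: a=5 ⇒ p=515095, q=36332
fundamental: x₁=515095, y₁=36332  (since 265322859025 − 201·1320014224 = 1)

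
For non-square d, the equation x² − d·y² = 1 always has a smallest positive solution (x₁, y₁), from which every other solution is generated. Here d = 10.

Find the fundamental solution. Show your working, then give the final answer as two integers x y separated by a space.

19 6

√10 = [3; 6, …], period ℓ=1 (odd) → k=1
k=0  a_k=3  p_k/q_k = 3/1
k=1  a_k=6  p_k/q_k = 19/6
(x₁, y₁) = (19, 6);  19² − 10·6² = 1 ✓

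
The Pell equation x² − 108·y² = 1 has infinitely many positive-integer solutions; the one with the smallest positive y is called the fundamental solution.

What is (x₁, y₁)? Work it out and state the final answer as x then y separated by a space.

[10; 2,1,1,4,1,1,2,20] for √108; ℓ=8 ⇒ convergent index 7
step 0: (10, 1)  from 10·(1,0) + (0,1)
step 1: (21, 2)  from 2·(10,1) + (1,0)
…
step 4: (239, 23)  from 4·(52,5) + (31,3)
…
step 6: (530, 51)  from 1·(291,28) + (239,23)
step 7: (1351, 130)  from 2·(530,51) + (291,28)
(x₁, y₁) = (1351, 130);  1351² − 108·130² = 1 ✓

1351 130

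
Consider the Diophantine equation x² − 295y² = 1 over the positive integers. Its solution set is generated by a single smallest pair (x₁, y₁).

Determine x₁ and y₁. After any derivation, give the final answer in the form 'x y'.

2024999 117900

[17; 5,1,2,3,2,6,2,3,2,1,5,34] for √295; ℓ=12 ⇒ convergent index 11
k=0  a_k=17  p_k/q_k = 17/1
k=1  a_k=5  p_k/q_k = 86/5
k=2  a_k=1  p_k/q_k = 103/6
…
k=4  a_k=3  p_k/q_k = 979/57
k=5  a_k=2  p_k/q_k = 2250/131
k=6  a_k=6  p_k/q_k = 14479/843
…
k=8  a_k=3  p_k/q_k = 108103/6294
k=9  a_k=2  p_k/q_k = 247414/14405
k=10  a_k=1  p_k/q_k = 355517/20699
k=11  a_k=5  p_k/q_k = 2024999/117900
fundamental: x₁=2024999, y₁=117900  (since 4100620950001 − 295·13900410000 = 1)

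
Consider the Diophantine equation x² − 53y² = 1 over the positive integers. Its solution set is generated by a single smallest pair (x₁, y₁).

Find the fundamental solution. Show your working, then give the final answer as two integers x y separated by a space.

√53 → a₀=7, period (3,1,1,3,14); ℓ=5 odd so k=9
k=0  a_k=7  p_k/q_k = 7/1
k=1  a_k=3  p_k/q_k = 22/3
…
k=8  a_k=1  p_k/q_k = 18557/2549
k=9  a_k=3  p_k/q_k = 66249/9100
→ (66249, 9100).  Check: 66249²=4388930001, 53·9100²=4388930000, difference 1.

66249 9100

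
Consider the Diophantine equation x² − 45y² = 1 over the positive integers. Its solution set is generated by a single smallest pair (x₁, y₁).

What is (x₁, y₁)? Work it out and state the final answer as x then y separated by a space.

161 24

[6; 1,2,2,2,1,12] for √45; ℓ=6 ⇒ convergent index 5
i=0: a=6 ⇒ p=6, q=1
i=1: a=1 ⇒ p=7, q=1
…
i=4: a=2 ⇒ p=114, q=17
i=5: a=1 ⇒ p=161, q=24
→ (161, 24).  Check: 161²=25921, 45·24²=25920, difference 1.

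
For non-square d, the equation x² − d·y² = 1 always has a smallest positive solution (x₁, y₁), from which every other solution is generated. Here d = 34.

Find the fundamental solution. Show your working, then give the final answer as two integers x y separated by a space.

35 6

√34 = [5; 1,4,1,10, …], period ℓ=4 (even) → k=3
k=0  a_k=5  p_k/q_k = 5/1
k=1  a_k=1  p_k/q_k = 6/1
k=2  a_k=4  p_k/q_k = 29/5
k=3  a_k=1  p_k/q_k = 35/6
(x₁, y₁) = (35, 6);  35² − 34·6² = 1 ✓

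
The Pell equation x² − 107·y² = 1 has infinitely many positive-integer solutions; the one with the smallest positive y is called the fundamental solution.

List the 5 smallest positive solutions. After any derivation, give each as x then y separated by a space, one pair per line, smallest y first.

√107 = [10; 2,1,9,1,2,20, …], period ℓ=6 (even) → k=5
i=0: a=10 ⇒ p=10, q=1
…
i=4: a=1 ⇒ p=331, q=32
i=5: a=2 ⇒ p=962, q=93
fundamental: x₁=962, y₁=93  (since 925444 − 107·8649 = 1)
n=2: (962,93)∘(962,93) = (962·962+107·93·93, 962·93+93·962) = (1850887,178932)
n=3: (1850887,178932)∘(962,93) = (962·1850887+107·93·178932, 962·178932+93·1850887) = (3561105626,344265075)
n=4: (3561105626,344265075)∘(962,93) = (962·3561105626+107·93·344265075, 962·344265075+93·3561105626) = (6851565373537,662365825368)
n=5: (6851565373537,662365825368)∘(962,93) = (962·6851565373537+107·93·662365825368, 962·662365825368+93·6851565373537) = (13182408217579562,1274391503742957)

962 93
1850887 178932
3561105626 344265075
6851565373537 662365825368
13182408217579562 1274391503742957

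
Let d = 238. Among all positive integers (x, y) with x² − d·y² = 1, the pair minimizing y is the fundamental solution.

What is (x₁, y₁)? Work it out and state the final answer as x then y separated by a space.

d=238: √d = [15; 2,2,1,14,1,2,2,30] (ℓ=8, even), read p_7/q_7
a_0=15:  p_0=15·1+0=15,  q_0=15·0+1=1
…
a_2=2:  p_2=2·31+15=77,  q_2=2·2+1=5
…
a_4=14:  p_4=14·108+77=1589,  q_4=14·7+5=103
…
a_6=2:  p_6=2·1697+1589=4983,  q_6=2·110+103=323
a_7=2:  p_7=2·4983+1697=11663,  q_7=2·323+110=756
→ (11663, 756).  Check: 11663²=136025569, 238·756²=136025568, difference 1.

11663 756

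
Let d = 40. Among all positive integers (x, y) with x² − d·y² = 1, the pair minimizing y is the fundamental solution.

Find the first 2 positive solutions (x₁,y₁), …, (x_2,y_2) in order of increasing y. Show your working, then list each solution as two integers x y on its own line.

√40 = [6; 3,12, …], period ℓ=2 (even) → k=1
k=0  a_k=6  p_k/q_k = 6/1
k=1  a_k=3  p_k/q_k = 19/3
(x₁, y₁) = (19, 3);  19² − 40·3² = 1 ✓
k=2:  x_2 = 19·19+40·3·3 = 721,  y_2 = 19·3+3·19 = 114

19 3
721 114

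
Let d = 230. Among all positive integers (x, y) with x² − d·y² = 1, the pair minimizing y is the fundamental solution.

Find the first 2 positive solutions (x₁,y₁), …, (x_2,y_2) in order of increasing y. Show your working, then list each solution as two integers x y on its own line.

[15; 6,30] for √230; ℓ=2 ⇒ convergent index 1
i=0: a=15 ⇒ p=15, q=1
i=1: a=6 ⇒ p=91, q=6
(x₁, y₁) = (91, 6);  91² − 230·6² = 1 ✓
(91+6√230)^2 = 16561 + 1092√230

91 6
16561 1092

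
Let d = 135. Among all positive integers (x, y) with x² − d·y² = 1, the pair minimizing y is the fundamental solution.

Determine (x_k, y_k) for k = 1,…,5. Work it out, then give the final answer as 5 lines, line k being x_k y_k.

244 21
119071 10248
58106404 5001003
28355806081 2440479216
13837575261124 1190948856405

√135 = [11; 1,1,1,1,1,1,1,22, …], period ℓ=8 (even) → k=7
i=0: a=11 ⇒ p=11, q=1
i=1: a=1 ⇒ p=12, q=1
i=2: a=1 ⇒ p=23, q=2
i=3: a=1 ⇒ p=35, q=3
i=4: a=1 ⇒ p=58, q=5
…
i=6: a=1 ⇒ p=151, q=13
i=7: a=1 ⇒ p=244, q=21
→ (244, 21).  Check: 244²=59536, 135·21²=59535, difference 1.
(244+21√135)^2 = 119071 + 10248√135
(244+21√135)^3 = 58106404 + 5001003√135
(244+21√135)^4 = 28355806081 + 2440479216√135
(244+21√135)^5 = 13837575261124 + 1190948856405√135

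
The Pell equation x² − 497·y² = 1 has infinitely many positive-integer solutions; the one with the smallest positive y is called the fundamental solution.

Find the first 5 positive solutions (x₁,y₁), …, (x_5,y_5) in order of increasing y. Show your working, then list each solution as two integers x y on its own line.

1201887 53912
2889064721537 129592263888
6944658661946678751 311510514535059400
16693389930459326703284737 748800875565868281911712
40127136686692992928199618718687 1799948075862157952969508541688

[22; 3,2,2,5,6,5,2,2,3,44] for √497; ℓ=10 ⇒ convergent index 9
a_0=22:  p_0=22·1+0=22,  q_0=22·0+1=1
…
a_5=6:  p_5=6·2051+379=12685,  q_5=6·92+17=569
a_6=5:  p_6=5·12685+2051=65476,  q_6=5·569+92=2937
…
a_8=2:  p_8=2·143637+65476=352750,  q_8=2·6443+2937=15823
a_9=3:  p_9=3·352750+143637=1201887,  q_9=3·15823+6443=53912
fundamental: x₁=1201887, y₁=53912  (since 1444532360769 − 497·2906503744 = 1)
n=2: (1201887,53912)∘(1201887,53912) = (1201887·1201887+497·53912·53912, 1201887·53912+53912·1201887) = (2889064721537,129592263888)
n=3: (2889064721537,129592263888)∘(1201887,53912) = (1201887·2889064721537+497·53912·129592263888, 1201887·129592263888+53912·2889064721537) = (6944658661946678751,311510514535059400)
n=4: (6944658661946678751,311510514535059400)∘(1201887,53912) = (1201887·6944658661946678751+497·53912·311510514535059400, 1201887·311510514535059400+53912·6944658661946678751) = (16693389930459326703284737,748800875565868281911712)
n=5: (16693389930459326703284737,748800875565868281911712)∘(1201887,53912) = (1201887·16693389930459326703284737+497·53912·748800875565868281911712, 1201887·748800875565868281911712+53912·16693389930459326703284737) = (40127136686692992928199618718687,1799948075862157952969508541688)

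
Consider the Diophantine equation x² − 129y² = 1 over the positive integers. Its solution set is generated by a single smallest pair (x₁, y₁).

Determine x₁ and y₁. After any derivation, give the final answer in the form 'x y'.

√129 = [11; 2,1,3,1,6,1,3,1,2,22, …], period ℓ=10 (even) → k=9
k=0  a_k=11  p_k/q_k = 11/1
k=1  a_k=2  p_k/q_k = 23/2
k=2  a_k=1  p_k/q_k = 34/3
…
k=7  a_k=3  p_k/q_k = 4793/422
k=8  a_k=1  p_k/q_k = 6031/531
k=9  a_k=2  p_k/q_k = 16855/1484
fundamental: x₁=16855, y₁=1484  (since 284091025 − 129·2202256 = 1)

16855 1484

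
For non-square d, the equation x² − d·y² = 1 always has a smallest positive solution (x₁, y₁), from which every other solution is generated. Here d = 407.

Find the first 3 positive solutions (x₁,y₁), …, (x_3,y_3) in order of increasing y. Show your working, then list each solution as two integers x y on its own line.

2663 132
14183137 703032
75539384999 3744348300

√407 → a₀=20, period (5,1,2,1,5,40); ℓ=6 even so k=5
i=0: a=20 ⇒ p=20, q=1
i=1: a=5 ⇒ p=101, q=5
i=2: a=1 ⇒ p=121, q=6
i=3: a=2 ⇒ p=343, q=17
i=4: a=1 ⇒ p=464, q=23
i=5: a=5 ⇒ p=2663, q=132
→ (2663, 132).  Check: 2663²=7091569, 407·132²=7091568, difference 1.
k=2:  x_2 = 2663·2663+407·132·132 = 14183137,  y_2 = 2663·132+132·2663 = 703032
k=3:  x_3 = 2663·14183137+407·132·703032 = 75539384999,  y_3 = 2663·703032+132·14183137 = 3744348300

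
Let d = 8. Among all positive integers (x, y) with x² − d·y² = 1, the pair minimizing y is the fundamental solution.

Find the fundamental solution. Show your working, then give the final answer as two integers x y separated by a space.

√8 = [2; 1,4, …], period ℓ=2 (even) → k=1
k=0  a_k=2  p_k/q_k = 2/1
k=1  a_k=1  p_k/q_k = 3/1
→ (3, 1).  Check: 3²=9, 8·1²=8, difference 1.

3 1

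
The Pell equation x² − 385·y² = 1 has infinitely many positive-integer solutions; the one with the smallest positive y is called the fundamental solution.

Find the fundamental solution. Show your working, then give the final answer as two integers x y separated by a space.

d=385: √d = [19; 1,1,1,1,1,…,1,1,38] (ℓ=16, even), read p_15/q_15
a_0=19:  p_0=19·1+0=19,  q_0=19·0+1=1
a_1=1:  p_1=1·19+1=20,  q_1=1·1+0=1
a_2=1:  p_2=1·20+19=39,  q_2=1·1+1=2
…
a_4=1:  p_4=1·59+39=98,  q_4=1·3+2=5
a_5=1:  p_5=1·98+59=157,  q_5=1·5+3=8
a_6=3:  p_6=3·157+98=569,  q_6=3·8+5=29
…
a_8=2:  p_8=2·726+569=2021,  q_8=2·37+29=103
a_9=1:  p_9=1·2021+726=2747,  q_9=1·103+37=140
…
a_11=1:  p_11=1·10262+2747=13009,  q_11=1·523+140=663
…
a_13=1:  p_13=1·23271+13009=36280,  q_13=1·1186+663=1849
a_14=1:  p_14=1·36280+23271=59551,  q_14=1·1849+1186=3035
a_15=1:  p_15=1·59551+36280=95831,  q_15=1·3035+1849=4884
(x₁, y₁) = (95831, 4884);  95831² − 385·4884² = 1 ✓

95831 4884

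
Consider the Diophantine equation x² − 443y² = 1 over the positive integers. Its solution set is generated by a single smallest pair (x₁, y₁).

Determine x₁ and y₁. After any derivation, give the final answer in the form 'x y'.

√443 → a₀=21, period (21,42); ℓ=2 even so k=1
k=0  a_k=21  p_k/q_k = 21/1
k=1  a_k=21  p_k/q_k = 442/21
fundamental: x₁=442, y₁=21  (since 195364 − 443·441 = 1)

442 21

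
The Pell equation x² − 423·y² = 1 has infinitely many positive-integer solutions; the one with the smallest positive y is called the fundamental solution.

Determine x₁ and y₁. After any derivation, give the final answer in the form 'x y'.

√423 → a₀=20, period (1,1,3,4,3,1,1,40); ℓ=8 even so k=7
k=0  a_k=20  p_k/q_k = 20/1
k=1  a_k=1  p_k/q_k = 21/1
k=2  a_k=1  p_k/q_k = 41/2
k=3  a_k=3  p_k/q_k = 144/7
k=4  a_k=4  p_k/q_k = 617/30
k=5  a_k=3  p_k/q_k = 1995/97
k=6  a_k=1  p_k/q_k = 2612/127
k=7  a_k=1  p_k/q_k = 4607/224
→ (4607, 224).  Check: 4607²=21224449, 423·224²=21224448, difference 1.

4607 224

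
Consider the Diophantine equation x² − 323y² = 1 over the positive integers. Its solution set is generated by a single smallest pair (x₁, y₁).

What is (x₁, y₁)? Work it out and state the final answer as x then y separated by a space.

18 1

[17; 1,34] for √323; ℓ=2 ⇒ convergent index 1
i=0: a=17 ⇒ p=17, q=1
i=1: a=1 ⇒ p=18, q=1
fundamental: x₁=18, y₁=1  (since 324 − 323·1 = 1)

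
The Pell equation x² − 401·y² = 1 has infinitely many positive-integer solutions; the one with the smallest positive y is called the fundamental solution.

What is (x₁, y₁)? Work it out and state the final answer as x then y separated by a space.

801 40

√401 = [20; 40, …], period ℓ=1 (odd) → k=1
i=0: a=20 ⇒ p=20, q=1
i=1: a=40 ⇒ p=801, q=40
→ (801, 40).  Check: 801²=641601, 401·40²=641600, difference 1.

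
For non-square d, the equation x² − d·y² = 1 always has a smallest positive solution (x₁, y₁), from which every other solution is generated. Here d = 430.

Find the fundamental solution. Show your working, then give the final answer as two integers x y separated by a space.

√430 = [20; 1,2,1,3,1,…,2,1,40, …], period ℓ=14 (even) → k=13
k=0  a_k=20  p_k/q_k = 20/1
k=1  a_k=1  p_k/q_k = 21/1
k=2  a_k=2  p_k/q_k = 62/3
k=3  a_k=1  p_k/q_k = 83/4
k=4  a_k=3  p_k/q_k = 311/15
k=5  a_k=1  p_k/q_k = 394/19
k=6  a_k=6  p_k/q_k = 2675/129
k=7  a_k=8  p_k/q_k = 21794/1051
k=8  a_k=6  p_k/q_k = 133439/6435
…
k=10  a_k=3  p_k/q_k = 599138/28893
k=11  a_k=1  p_k/q_k = 754371/36379
k=12  a_k=2  p_k/q_k = 2107880/101651
k=13  a_k=1  p_k/q_k = 2862251/138030
fundamental: x₁=2862251, y₁=138030  (since 8192480787001 − 430·19052280900 = 1)

2862251 138030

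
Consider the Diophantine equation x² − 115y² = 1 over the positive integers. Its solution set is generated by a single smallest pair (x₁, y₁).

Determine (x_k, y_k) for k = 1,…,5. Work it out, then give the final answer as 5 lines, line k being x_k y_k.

√115 → a₀=10, period (1,2,1,1,1,1,1,2,1,20); ℓ=10 even so k=9
step 0: (10, 1)  from 10·(1,0) + (0,1)
step 1: (11, 1)  from 1·(10,1) + (1,0)
…
step 5: (118, 11)  from 1·(75,7) + (43,4)
step 6: (193, 18)  from 1·(118,11) + (75,7)
…
step 8: (815, 76)  from 2·(311,29) + (193,18)
step 9: (1126, 105)  from 1·(815,76) + (311,29)
fundamental: x₁=1126, y₁=105  (since 1267876 − 115·11025 = 1)
k=2:  x_2 = 1126·1126+115·105·105 = 2535751,  y_2 = 1126·105+105·1126 = 236460
k=3:  x_3 = 1126·2535751+115·105·236460 = 5710510126,  y_3 = 1126·236460+105·2535751 = 532507815
k=4:  x_4 = 1126·5710510126+115·105·532507815 = 12860066268001,  y_4 = 1126·532507815+105·5710510126 = 1199207362920
k=5:  x_5 = 1126·12860066268001+115·105·1199207362920 = 28960863525028126,  y_5 = 1126·1199207362920+105·12860066268001 = 2700614448788025

1126 105
2535751 236460
5710510126 532507815
12860066268001 1199207362920
28960863525028126 2700614448788025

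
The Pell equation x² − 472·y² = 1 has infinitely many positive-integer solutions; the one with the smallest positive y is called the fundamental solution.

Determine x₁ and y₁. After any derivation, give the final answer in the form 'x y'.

√472 → a₀=21, period (1,2,1,1,1,…,2,1,42); ℓ=14 even so k=13
a_0=21:  p_0=21·1+0=21,  q_0=21·0+1=1
a_1=1:  p_1=1·21+1=22,  q_1=1·1+0=1
a_2=2:  p_2=2·22+21=65,  q_2=2·1+1=3
a_3=1:  p_3=1·65+22=87,  q_3=1·3+1=4
a_4=1:  p_4=1·87+65=152,  q_4=1·4+3=7
…
a_6=4:  p_6=4·239+152=1108,  q_6=4·11+7=51
a_7=5:  p_7=5·1108+239=5779,  q_7=5·51+11=266
…
a_9=1:  p_9=1·24224+5779=30003,  q_9=1·1115+266=1381
…
a_12=2:  p_12=2·84230+54227=222687,  q_12=2·3877+2496=10250
a_13=1:  p_13=1·222687+84230=306917,  q_13=1·10250+3877=14127
(x₁, y₁) = (306917, 14127);  306917² − 472·14127² = 1 ✓

306917 14127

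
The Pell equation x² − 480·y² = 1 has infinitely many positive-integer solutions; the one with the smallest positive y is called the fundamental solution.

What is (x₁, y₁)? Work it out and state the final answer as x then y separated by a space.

√480 → a₀=21, period (1,9,1,42); ℓ=4 even so k=3
a_0=21:  p_0=21·1+0=21,  q_0=21·0+1=1
a_1=1:  p_1=1·21+1=22,  q_1=1·1+0=1
a_2=9:  p_2=9·22+21=219,  q_2=9·1+1=10
a_3=1:  p_3=1·219+22=241,  q_3=1·10+1=11
(x₁, y₁) = (241, 11);  241² − 480·11² = 1 ✓

241 11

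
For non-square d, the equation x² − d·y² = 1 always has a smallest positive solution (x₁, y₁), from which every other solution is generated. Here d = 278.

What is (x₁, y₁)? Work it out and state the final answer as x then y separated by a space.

√278 → a₀=16, period (1,2,16,2,1,32); ℓ=6 even so k=5
i=0: a=16 ⇒ p=16, q=1
i=1: a=1 ⇒ p=17, q=1
i=2: a=2 ⇒ p=50, q=3
i=3: a=16 ⇒ p=817, q=49
i=4: a=2 ⇒ p=1684, q=101
i=5: a=1 ⇒ p=2501, q=150
→ (2501, 150).  Check: 2501²=6255001, 278·150²=6255000, difference 1.

2501 150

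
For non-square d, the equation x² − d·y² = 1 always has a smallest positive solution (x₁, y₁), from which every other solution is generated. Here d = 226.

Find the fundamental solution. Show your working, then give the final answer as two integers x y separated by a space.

√226 → a₀=15, period (30); ℓ=1 odd so k=1
i=0: a=15 ⇒ p=15, q=1
i=1: a=30 ⇒ p=451, q=30
→ (451, 30).  Check: 451²=203401, 226·30²=203400, difference 1.

451 30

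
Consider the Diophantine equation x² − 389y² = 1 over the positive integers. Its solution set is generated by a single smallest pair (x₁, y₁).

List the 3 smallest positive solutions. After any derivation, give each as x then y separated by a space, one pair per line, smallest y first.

√389 = [19; 1,2,1,1,1,1,2,1,38, …], period ℓ=9 (odd) → k=17
k=0  a_k=19  p_k/q_k = 19/1
k=1  a_k=1  p_k/q_k = 20/1
k=2  a_k=2  p_k/q_k = 59/3
k=3  a_k=1  p_k/q_k = 79/4
k=4  a_k=1  p_k/q_k = 138/7
k=5  a_k=1  p_k/q_k = 217/11
…
k=7  a_k=2  p_k/q_k = 927/47
k=8  a_k=1  p_k/q_k = 1282/65
…
k=10  a_k=1  p_k/q_k = 50925/2582
k=11  a_k=2  p_k/q_k = 151493/7681
…
k=13  a_k=1  p_k/q_k = 353911/17944
…
k=15  a_k=1  p_k/q_k = 910240/46151
k=16  a_k=2  p_k/q_k = 2376809/120509
k=17  a_k=1  p_k/q_k = 3287049/166660
fundamental: x₁=3287049, y₁=166660  (since 10804691128401 − 389·27775555600 = 1)
n=2: (3287049,166660)∘(3287049,166660) = (3287049·3287049+389·166660·166660, 3287049·166660+166660·3287049) = (21609382256801,1095639172680)
n=3: (21609382256801,1095639172680)∘(3287049,166660) = (3287049·21609382256801+389·166660·1095639172680, 3287049·1095639172680+166660·21609382256801) = (142062196675667653449,7202839293837075980)

3287049 166660
21609382256801 1095639172680
142062196675667653449 7202839293837075980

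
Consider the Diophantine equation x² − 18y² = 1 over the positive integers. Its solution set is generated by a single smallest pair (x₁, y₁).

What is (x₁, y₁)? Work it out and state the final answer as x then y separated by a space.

17 4

√18 → a₀=4, period (4,8); ℓ=2 even so k=1
a_0=4:  p_0=4·1+0=4,  q_0=4·0+1=1
a_1=4:  p_1=4·4+1=17,  q_1=4·1+0=4
→ (17, 4).  Check: 17²=289, 18·4²=288, difference 1.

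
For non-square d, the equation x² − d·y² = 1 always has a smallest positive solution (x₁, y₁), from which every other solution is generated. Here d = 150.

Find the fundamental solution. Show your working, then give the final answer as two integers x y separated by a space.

49 4

d=150: √d = [12; 4,24] (ℓ=2, even), read p_1/q_1
a_0=12:  p_0=12·1+0=12,  q_0=12·0+1=1
a_1=4:  p_1=4·12+1=49,  q_1=4·1+0=4
(x₁, y₁) = (49, 4);  49² − 150·4² = 1 ✓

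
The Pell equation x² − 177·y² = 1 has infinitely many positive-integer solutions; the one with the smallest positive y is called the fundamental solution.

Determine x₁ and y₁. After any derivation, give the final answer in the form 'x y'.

√177 → a₀=13, period (3,3,2,8,2,3,3,26); ℓ=8 even so k=7
i=0: a=13 ⇒ p=13, q=1
i=1: a=3 ⇒ p=40, q=3
i=2: a=3 ⇒ p=133, q=10
i=3: a=2 ⇒ p=306, q=23
i=4: a=8 ⇒ p=2581, q=194
i=5: a=2 ⇒ p=5468, q=411
i=6: a=3 ⇒ p=18985, q=1427
i=7: a=3 ⇒ p=62423, q=4692
(x₁, y₁) = (62423, 4692);  62423² − 177·4692² = 1 ✓

62423 4692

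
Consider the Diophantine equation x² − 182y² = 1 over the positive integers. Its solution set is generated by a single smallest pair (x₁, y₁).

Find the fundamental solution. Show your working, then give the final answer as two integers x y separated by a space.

√182 = [13; 2,26, …], period ℓ=2 (even) → k=1
k=0  a_k=13  p_k/q_k = 13/1
k=1  a_k=2  p_k/q_k = 27/2
fundamental: x₁=27, y₁=2  (since 729 − 182·4 = 1)

27 2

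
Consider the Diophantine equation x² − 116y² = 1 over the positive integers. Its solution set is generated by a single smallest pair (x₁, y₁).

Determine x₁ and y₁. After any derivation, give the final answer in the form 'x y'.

9801 910

√116 = [10; 1,3,2,1,4,1,2,3,1,20, …], period ℓ=10 (even) → k=9
step 0: (10, 1)  from 10·(1,0) + (0,1)
step 1: (11, 1)  from 1·(10,1) + (1,0)
…
step 3: (97, 9)  from 2·(43,4) + (11,1)
step 4: (140, 13)  from 1·(97,9) + (43,4)
…
step 6: (797, 74)  from 1·(657,61) + (140,13)
step 7: (2251, 209)  from 2·(797,74) + (657,61)
step 8: (7550, 701)  from 3·(2251,209) + (797,74)
step 9: (9801, 910)  from 1·(7550,701) + (2251,209)
(x₁, y₁) = (9801, 910);  9801² − 116·910² = 1 ✓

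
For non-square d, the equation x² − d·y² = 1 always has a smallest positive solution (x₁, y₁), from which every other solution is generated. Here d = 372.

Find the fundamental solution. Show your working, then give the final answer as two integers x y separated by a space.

√372 → a₀=19, period (3,2,12,2,3,38); ℓ=6 even so k=5
i=0: a=19 ⇒ p=19, q=1
…
i=4: a=2 ⇒ p=3491, q=181
i=5: a=3 ⇒ p=12151, q=630
(x₁, y₁) = (12151, 630);  12151² − 372·630² = 1 ✓

12151 630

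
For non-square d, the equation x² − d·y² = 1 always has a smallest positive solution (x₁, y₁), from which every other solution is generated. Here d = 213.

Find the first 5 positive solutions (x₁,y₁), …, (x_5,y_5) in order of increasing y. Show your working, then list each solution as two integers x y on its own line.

194399 13320
75581942401 5178789360
29386108041429599 2013502945575960
11425260034216163289601 782845918228863306720
4442118250753789746628859999 304368927313532092980546600

[14; 1,1,2,6,1,8,1,6,2,1,1,28] for √213; ℓ=12 ⇒ convergent index 11
a_0=14:  p_0=14·1+0=14,  q_0=14·0+1=1
a_1=1:  p_1=1·14+1=15,  q_1=1·1+0=1
…
a_3=2:  p_3=2·29+15=73,  q_3=2·2+1=5
…
a_5=1:  p_5=1·467+73=540,  q_5=1·32+5=37
a_6=8:  p_6=8·540+467=4787,  q_6=8·37+32=328
…
a_8=6:  p_8=6·5327+4787=36749,  q_8=6·365+328=2518
a_9=2:  p_9=2·36749+5327=78825,  q_9=2·2518+365=5401
a_10=1:  p_10=1·78825+36749=115574,  q_10=1·5401+2518=7919
a_11=1:  p_11=1·115574+78825=194399,  q_11=1·7919+5401=13320
(x₁, y₁) = (194399, 13320);  194399² − 213·13320² = 1 ✓
(194399+13320√213)^2 = 75581942401 + 5178789360√213
(194399+13320√213)^3 = 29386108041429599 + 2013502945575960√213
(194399+13320√213)^4 = 11425260034216163289601 + 782845918228863306720√213
(194399+13320√213)^5 = 4442118250753789746628859999 + 304368927313532092980546600√213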